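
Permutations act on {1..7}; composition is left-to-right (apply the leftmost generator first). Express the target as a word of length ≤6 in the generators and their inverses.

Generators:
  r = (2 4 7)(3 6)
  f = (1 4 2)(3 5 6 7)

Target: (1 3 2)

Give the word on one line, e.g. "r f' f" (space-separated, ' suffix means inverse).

  after f': (1 2 4)(3 7 6 5)
  after r: (1 4)(2 7 3)(5 6)
  after r: (1 7 6 5 3 4)
  after f: (1 3 2)

f' r r f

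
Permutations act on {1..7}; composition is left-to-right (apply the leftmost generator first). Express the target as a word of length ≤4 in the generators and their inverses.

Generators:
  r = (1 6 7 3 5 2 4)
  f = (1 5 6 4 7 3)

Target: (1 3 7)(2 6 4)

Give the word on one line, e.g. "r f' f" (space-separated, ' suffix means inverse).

  after f: (1 5 6 4 7 3)
  after r': (1 3 4 6 2 5)
  after f': (1 7 4 5 3 6 2)
  after r: (1 3 7)(2 6 4)

f r' f' r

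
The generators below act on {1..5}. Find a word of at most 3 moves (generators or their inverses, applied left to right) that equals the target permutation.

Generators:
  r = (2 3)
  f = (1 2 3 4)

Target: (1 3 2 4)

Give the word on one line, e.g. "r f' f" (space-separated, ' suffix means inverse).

f' r' f'

  after f': (1 4 3 2)
  after r': (1 4 2)
  after f': (1 3 2 4)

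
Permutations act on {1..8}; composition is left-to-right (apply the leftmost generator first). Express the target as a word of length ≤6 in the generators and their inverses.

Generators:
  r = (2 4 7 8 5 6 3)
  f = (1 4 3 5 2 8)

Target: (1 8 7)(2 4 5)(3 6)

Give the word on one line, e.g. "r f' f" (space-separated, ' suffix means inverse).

r f r r

  after r: (2 4 7 8 5 6 3)
  after f: (1 4 7)(2 3 8)(5 6)
  after r: (1 7)(3 5)(4 8)
  after r: (1 8 7)(2 4 5)(3 6)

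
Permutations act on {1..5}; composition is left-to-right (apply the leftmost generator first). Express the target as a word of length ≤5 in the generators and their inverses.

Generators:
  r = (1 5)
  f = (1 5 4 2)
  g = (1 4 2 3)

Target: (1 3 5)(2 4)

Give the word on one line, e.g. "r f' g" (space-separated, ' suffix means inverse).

  after r: (1 5)
  after g: (1 5 4 2 3)
  after g: (1 5 2)(3 4)
  after f': (3 5 4)
  after g': (1 3 5)(2 4)

r g g f' g'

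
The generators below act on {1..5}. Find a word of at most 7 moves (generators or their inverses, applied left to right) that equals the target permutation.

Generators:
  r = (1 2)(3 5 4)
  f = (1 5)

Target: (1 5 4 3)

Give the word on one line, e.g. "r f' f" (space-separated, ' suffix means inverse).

  after r': (1 2)(3 4 5)
  after f: (1 2 5 3 4)
  after f: (1 2)(3 4 5)
  after r': (3 5 4)
  after f': (1 5 4 3)

r' f f r' f'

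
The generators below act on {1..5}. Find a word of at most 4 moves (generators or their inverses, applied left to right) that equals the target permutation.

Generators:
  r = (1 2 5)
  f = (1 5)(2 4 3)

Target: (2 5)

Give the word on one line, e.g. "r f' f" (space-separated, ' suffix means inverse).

f' f' f' r

  after f': (1 5)(2 3 4)
  after f': (2 4 3)
  after f': (1 5)
  after r: (2 5)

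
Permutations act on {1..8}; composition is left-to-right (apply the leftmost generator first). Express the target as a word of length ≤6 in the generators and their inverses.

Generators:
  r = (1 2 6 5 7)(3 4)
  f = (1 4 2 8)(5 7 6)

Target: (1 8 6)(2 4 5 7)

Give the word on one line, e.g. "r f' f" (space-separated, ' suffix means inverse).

f r' r' f f

  after f: (1 4 2 8)(5 7 6)
  after r': (1 3 4)(2 8 7)
  after r': (1 4 7)(2 8 5 6)
  after f: (1 2)(4 6 8 7)
  after f: (1 8 6)(2 4 5 7)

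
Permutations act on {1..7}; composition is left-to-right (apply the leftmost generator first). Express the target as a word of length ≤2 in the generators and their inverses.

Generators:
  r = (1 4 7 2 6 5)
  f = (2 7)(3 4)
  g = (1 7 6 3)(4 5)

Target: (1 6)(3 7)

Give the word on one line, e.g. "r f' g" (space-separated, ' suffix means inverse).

  after g': (1 3 6 7)(4 5)
  after g': (1 6)(3 7)

g' g'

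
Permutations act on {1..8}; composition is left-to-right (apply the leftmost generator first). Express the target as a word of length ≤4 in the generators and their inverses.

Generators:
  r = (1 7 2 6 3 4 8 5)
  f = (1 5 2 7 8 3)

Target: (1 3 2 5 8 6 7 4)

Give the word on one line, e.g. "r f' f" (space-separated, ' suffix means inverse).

f r' f

  after f: (1 5 2 7 8 3)
  after r': (1 8 6 2)(3 5 7 4)
  after f: (1 3 2 5 8 6 7 4)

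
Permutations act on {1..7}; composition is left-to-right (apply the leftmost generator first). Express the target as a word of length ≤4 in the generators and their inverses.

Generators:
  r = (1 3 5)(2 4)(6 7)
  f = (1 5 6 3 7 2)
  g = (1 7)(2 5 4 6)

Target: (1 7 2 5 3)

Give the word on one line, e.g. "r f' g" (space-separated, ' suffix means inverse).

f' g f' g

  after f': (1 2 7 3 6 5)
  after g: (1 5 7 3 2)(4 6)
  after f': (3 7 6 4 5)
  after g: (1 7 2 5 3)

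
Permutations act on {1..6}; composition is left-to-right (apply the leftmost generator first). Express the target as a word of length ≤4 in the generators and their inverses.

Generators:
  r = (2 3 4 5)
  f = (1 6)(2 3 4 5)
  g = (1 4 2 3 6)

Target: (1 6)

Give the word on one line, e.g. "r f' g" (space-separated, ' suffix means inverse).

  after r': (2 5 4 3)
  after f: (1 6)

r' f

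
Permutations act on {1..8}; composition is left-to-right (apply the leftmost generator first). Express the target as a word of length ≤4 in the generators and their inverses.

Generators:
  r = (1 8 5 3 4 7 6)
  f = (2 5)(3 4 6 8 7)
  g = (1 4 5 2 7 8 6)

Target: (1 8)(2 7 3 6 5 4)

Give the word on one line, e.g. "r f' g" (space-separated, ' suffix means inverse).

  after r': (1 6 7 4 3 5 8)
  after r': (1 7 3 8 6 4 5)
  after g: (1 8)(2 7 3 6 5 4)

r' r' g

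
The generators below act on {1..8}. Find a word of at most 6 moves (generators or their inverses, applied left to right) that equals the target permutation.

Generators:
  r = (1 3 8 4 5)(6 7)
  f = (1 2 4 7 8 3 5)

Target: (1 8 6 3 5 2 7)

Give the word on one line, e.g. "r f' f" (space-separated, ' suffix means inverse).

  after f: (1 2 4 7 8 3 5)
  after r: (1 2 5 3)(4 6 7)
  after f': (2 3 5 8 7)(4 6)
  after r: (1 3)(2 8 6 5 4 7)
  after f': (1 8 6 3 5 2 7)

f r f' r f'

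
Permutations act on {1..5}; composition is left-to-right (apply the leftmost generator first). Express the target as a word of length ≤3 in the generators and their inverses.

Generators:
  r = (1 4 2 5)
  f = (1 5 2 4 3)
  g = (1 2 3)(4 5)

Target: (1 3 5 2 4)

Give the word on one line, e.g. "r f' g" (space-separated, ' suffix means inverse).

g' r

  after g': (1 3 2)(4 5)
  after r: (1 3 5 2 4)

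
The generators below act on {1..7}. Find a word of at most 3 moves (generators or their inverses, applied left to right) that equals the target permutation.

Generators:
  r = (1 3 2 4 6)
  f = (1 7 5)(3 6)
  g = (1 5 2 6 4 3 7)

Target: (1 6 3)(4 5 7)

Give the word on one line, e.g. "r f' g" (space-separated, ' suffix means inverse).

  after r: (1 3 2 4 6)
  after g': (1 4 2 6 7 3 5)
  after g': (1 6 3)(4 5 7)

r g' g'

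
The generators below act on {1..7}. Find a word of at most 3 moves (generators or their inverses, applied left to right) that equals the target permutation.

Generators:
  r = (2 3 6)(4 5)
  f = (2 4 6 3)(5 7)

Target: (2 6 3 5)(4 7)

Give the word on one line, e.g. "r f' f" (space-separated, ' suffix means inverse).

r' f r

  after r': (2 6 3)(4 5)
  after f: (2 3 4 7 5 6)
  after r: (2 6 3 5)(4 7)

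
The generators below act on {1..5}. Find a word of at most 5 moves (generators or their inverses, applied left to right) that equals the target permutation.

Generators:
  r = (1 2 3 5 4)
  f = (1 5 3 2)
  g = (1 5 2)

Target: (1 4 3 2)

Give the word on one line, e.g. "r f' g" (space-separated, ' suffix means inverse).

r f' f' r f

  after r: (1 2 3 5 4)
  after f': (1 3)(2 5 4)
  after f': (1 5 4 3 2)
  after r: (1 4 5)
  after f: (1 4 3 2)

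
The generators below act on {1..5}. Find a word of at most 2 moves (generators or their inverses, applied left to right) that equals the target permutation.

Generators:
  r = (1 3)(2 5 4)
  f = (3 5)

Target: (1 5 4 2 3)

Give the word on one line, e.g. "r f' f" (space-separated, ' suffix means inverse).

  after r: (1 3)(2 5 4)
  after f: (1 5 4 2 3)

r f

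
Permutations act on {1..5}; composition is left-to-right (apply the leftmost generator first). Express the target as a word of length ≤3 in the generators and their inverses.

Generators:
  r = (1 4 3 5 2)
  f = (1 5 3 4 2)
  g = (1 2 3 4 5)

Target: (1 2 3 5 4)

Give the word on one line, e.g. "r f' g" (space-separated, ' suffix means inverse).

  after g': (1 5 4 3 2)
  after g': (1 4 2 5 3)
  after f: (1 2 3 5 4)

g' g' f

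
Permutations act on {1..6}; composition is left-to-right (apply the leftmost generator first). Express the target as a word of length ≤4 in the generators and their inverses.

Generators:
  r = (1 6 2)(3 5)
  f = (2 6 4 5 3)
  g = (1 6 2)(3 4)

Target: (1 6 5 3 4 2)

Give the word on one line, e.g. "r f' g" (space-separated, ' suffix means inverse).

  after f: (2 6 4 5 3)
  after r': (1 2)(3 6 4)
  after f: (1 6 5 3 4 2)

f r' f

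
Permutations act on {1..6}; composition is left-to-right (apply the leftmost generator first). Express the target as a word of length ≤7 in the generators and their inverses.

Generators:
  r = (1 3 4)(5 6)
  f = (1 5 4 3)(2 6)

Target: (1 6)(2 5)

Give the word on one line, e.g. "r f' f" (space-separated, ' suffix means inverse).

  after r': (1 4 3)(5 6)
  after f': (1 5 2 6)
  after r: (1 6 3 4)(2 5)
  after r: (1 5 2 6 4 3)
  after r: (1 6)(2 5)

r' f' r r r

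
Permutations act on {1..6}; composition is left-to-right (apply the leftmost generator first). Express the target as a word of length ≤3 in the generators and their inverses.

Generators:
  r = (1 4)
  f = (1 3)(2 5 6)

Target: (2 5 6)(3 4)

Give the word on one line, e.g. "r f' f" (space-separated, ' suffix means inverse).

r f r

  after r: (1 4)
  after f: (1 4 3)(2 5 6)
  after r: (2 5 6)(3 4)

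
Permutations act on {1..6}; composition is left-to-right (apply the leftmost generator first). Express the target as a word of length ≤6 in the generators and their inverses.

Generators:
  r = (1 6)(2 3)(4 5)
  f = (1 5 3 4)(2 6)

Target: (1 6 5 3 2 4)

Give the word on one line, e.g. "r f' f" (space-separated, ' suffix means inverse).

f f r f

  after f: (1 5 3 4)(2 6)
  after f: (1 3)(4 5)
  after r: (1 2 3 6)
  after f: (1 6 5 3 2 4)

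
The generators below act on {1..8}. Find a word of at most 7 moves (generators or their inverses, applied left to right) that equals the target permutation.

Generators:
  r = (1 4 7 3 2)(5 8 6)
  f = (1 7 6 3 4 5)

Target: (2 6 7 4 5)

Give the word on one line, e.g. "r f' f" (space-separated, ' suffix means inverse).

f' r r r f

  after f': (1 5 4 3 6 7)
  after r: (1 8 6 3 5 7 4 2)
  after r: (1 6 2 4)(3 8 5)
  after r: (1 5 2 7 3 6)
  after f: (2 6 7 4 5)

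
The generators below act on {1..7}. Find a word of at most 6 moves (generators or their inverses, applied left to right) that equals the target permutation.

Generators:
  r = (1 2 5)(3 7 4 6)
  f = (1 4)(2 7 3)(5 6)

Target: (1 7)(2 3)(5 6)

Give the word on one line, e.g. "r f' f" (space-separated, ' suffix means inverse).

  after r': (1 5 2)(3 6 4 7)
  after f: (1 6)(2 4 3 5 7)
  after r: (1 3)(2 6)(4 7 5)
  after r: (1 7)(2 3)(5 6)

r' f r r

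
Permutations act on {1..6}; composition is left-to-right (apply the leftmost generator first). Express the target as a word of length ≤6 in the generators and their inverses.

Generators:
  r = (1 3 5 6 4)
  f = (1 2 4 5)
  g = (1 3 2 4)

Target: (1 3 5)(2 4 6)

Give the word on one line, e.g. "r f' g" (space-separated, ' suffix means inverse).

f' r r f r'

  after f': (1 5 4 2)
  after r: (1 6 4 2 3 5)
  after r: (1 4 2 5 3 6)
  after f: (1 5 3 6 2)
  after r': (1 3 5)(2 4 6)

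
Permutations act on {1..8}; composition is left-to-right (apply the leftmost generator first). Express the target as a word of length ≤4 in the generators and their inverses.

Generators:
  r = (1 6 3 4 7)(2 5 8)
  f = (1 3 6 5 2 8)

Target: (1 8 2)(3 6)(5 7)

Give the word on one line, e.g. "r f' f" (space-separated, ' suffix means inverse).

r f r' f

  after r: (1 6 3 4 7)(2 5 8)
  after f: (1 5)(3 4 7)
  after r': (1 2 8 5 7 6)
  after f: (1 8 2)(3 6)(5 7)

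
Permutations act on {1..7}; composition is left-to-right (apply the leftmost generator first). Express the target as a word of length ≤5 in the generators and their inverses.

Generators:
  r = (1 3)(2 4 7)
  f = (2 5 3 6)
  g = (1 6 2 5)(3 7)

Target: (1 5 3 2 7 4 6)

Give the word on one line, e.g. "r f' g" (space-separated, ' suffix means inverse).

r' f g' g'

  after r': (1 3)(2 7 4)
  after f: (1 6 2 7 4 5 3)
  after g': (2 3 5 7 4)
  after g': (1 5 3 2 7 4 6)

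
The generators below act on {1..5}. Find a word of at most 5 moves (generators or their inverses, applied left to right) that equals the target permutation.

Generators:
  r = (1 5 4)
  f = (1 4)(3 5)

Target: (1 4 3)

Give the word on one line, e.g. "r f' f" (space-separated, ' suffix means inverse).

r r f' r'

  after r: (1 5 4)
  after r: (1 4 5)
  after f': (3 5 4)
  after r': (1 4 3)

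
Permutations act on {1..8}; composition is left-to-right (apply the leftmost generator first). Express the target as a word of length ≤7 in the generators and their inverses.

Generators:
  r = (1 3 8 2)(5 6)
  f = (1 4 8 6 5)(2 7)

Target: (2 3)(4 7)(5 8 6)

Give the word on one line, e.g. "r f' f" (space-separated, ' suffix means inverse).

r' f' r' f' r

  after r': (1 2 8 3)(5 6)
  after f': (1 7 2 4)(3 5 8)
  after r': (1 7 8)(2 4)(3 6 5)
  after f': (1 2)(3 8 5)(4 7)
  after r: (2 3)(4 7)(5 8 6)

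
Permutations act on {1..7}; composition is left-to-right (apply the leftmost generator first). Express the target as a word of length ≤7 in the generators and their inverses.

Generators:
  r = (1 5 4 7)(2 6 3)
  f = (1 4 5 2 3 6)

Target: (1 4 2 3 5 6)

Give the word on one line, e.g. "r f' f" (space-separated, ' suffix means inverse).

  after r: (1 5 4 7)(2 6 3)
  after r: (1 4)(2 3 6)(5 7)
  after f': (4 6 5 7)
  after r: (1 5)(2 6 4 3)
  after f': (1 4 2 3 5 6)

r r f' r f'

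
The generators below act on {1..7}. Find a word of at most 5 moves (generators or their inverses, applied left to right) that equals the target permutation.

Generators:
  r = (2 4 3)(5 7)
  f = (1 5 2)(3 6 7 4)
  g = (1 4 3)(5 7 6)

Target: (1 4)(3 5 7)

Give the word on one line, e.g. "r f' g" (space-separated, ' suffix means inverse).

  after f': (1 2 5)(3 4 7 6)
  after f': (1 5 2)(3 7)(4 6)
  after f': (3 6 7 4)
  after g: (1 4)(3 5 7)

f' f' f' g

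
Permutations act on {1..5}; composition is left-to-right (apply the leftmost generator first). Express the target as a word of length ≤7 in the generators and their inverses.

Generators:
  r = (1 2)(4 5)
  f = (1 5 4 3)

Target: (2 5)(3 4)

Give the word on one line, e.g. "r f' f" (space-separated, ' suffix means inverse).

f' r' f r r

  after f': (1 3 4 5)
  after r': (1 3 5 2)
  after f: (2 5)(3 4)
  after r: (1 2 4 3 5)
  after r: (2 5)(3 4)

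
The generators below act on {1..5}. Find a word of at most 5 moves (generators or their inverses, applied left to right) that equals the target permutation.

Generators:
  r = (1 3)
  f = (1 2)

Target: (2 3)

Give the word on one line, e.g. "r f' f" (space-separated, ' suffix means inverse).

r' f' r' f' f'

  after r': (1 3)
  after f': (1 3 2)
  after r': (2 3)
  after f': (1 2 3)
  after f': (2 3)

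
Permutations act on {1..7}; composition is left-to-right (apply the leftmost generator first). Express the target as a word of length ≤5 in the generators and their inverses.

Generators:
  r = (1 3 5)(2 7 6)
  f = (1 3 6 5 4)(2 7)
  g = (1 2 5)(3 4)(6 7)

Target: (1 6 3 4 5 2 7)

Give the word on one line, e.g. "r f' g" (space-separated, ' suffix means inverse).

  after f: (1 3 6 5 4)(2 7)
  after f: (1 6 4 3 5)
  after r': (1 7 2 6 4)
  after g': (1 6 3 4 5 2 7)

f f r' g'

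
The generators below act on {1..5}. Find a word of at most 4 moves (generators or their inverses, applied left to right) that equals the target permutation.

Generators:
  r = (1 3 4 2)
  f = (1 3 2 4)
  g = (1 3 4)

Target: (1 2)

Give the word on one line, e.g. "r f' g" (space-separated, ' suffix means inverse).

g' r

  after g': (1 4 3)
  after r: (1 2)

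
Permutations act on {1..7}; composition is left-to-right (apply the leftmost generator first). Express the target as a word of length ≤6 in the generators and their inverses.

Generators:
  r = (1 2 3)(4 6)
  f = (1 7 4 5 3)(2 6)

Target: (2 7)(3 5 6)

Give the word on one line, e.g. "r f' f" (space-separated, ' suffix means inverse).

  after r: (1 2 3)(4 6)
  after f': (1 6 7)(2 5 4)
  after r: (1 4 3)(2 5 6 7)
  after f': (1 7 6)(2 4 5)
  after f': (2 7)(3 5 6)

r f' r f' f'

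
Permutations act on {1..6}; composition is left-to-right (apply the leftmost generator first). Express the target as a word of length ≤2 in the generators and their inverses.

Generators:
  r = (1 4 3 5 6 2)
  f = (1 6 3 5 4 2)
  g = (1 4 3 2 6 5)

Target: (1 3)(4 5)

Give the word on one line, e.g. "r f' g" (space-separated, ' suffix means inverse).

  after g: (1 4 3 2 6 5)
  after r: (1 3)(4 5)

g r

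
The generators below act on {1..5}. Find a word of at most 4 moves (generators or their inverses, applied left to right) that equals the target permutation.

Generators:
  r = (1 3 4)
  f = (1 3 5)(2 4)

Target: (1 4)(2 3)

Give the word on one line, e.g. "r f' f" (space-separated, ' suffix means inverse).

f' r' f' r

  after f': (1 5 3)(2 4)
  after r': (1 5)(2 3 4)
  after f': (1 3 2)
  after r: (1 4)(2 3)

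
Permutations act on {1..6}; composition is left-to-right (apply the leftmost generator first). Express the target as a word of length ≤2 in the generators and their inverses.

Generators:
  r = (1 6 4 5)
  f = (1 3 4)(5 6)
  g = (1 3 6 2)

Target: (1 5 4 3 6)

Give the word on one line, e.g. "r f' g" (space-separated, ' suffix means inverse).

  after f': (1 4 3)(5 6)
  after r: (1 5 4 3 6)

f' r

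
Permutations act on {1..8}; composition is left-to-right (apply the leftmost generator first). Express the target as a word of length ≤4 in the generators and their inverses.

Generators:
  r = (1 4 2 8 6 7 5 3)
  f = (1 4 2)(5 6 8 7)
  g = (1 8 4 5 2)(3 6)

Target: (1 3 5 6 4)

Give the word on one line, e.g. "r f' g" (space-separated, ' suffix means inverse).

  after g: (1 8 4 5 2)(3 6)
  after f: (1 7 5)(2 4 6 3 8)
  after r': (1 6 5 3 2)(4 8)
  after g': (1 3 5 6 4)

g f r' g'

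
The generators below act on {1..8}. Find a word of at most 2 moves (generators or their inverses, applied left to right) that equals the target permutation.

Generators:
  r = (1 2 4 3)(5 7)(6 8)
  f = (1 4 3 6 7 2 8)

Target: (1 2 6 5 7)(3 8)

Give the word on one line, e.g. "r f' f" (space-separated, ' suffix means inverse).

  after f: (1 4 3 6 7 2 8)
  after r': (1 2 6 5 7)(3 8)

f r'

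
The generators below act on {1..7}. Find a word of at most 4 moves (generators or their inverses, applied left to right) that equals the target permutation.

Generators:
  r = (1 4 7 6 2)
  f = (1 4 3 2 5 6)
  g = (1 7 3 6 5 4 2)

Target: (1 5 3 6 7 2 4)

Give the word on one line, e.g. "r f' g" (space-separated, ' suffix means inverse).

g' r' g r'

  after g': (1 2 4 5 6 3 7)
  after r': (1 6 3 4 5 7 2)
  after g: (1 5 3 2 7)
  after r': (1 5 3 6 7 2 4)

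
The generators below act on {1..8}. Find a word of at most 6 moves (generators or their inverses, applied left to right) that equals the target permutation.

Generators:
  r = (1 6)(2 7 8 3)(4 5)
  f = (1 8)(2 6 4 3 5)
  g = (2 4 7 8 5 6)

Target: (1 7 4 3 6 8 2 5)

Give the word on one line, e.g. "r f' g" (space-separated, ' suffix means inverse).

f' f' r g r

  after f': (1 8)(2 5 3 4 6)
  after f': (2 3 6 5 4)
  after r: (1 6 4 7 8 3)
  after g: (1 2 4 8 3)(5 6 7)
  after r: (1 7 4 3 6 8 2 5)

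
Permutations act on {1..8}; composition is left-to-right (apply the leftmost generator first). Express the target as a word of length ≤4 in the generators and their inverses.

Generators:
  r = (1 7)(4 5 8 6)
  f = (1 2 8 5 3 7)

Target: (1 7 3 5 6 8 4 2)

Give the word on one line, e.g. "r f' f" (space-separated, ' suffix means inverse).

r' r' f'

  after r': (1 7)(4 6 8 5)
  after r': (4 8)(5 6)
  after f': (1 7 3 5 6 8 4 2)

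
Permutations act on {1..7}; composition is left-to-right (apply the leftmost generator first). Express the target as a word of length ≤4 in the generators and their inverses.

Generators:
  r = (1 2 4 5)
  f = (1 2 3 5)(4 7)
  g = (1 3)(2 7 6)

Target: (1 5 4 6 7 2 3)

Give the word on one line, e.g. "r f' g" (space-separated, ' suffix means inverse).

r' g'

  after r': (1 5 4 2)
  after g': (1 5 4 6 7 2 3)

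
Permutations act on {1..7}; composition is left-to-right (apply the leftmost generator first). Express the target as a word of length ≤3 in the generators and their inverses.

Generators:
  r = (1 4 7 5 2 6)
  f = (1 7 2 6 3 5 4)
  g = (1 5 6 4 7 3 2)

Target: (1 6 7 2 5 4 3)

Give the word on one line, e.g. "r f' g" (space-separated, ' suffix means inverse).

g g

  after g: (1 5 6 4 7 3 2)
  after g: (1 6 7 2 5 4 3)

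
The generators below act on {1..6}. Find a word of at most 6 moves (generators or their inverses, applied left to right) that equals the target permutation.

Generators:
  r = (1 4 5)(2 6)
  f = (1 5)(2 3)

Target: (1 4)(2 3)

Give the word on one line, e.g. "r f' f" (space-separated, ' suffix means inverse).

  after r': (1 5 4)(2 6)
  after f: (2 6 3)(4 5)
  after f: (1 5 4)(2 6)
  after r': (1 4 5)
  after f: (1 4)(2 3)

r' f f r' f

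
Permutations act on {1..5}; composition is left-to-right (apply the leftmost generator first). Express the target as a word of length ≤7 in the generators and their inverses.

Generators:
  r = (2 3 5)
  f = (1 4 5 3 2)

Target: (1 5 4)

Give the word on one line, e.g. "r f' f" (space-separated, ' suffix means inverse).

f f r f' f'

  after f: (1 4 5 3 2)
  after f: (1 5 2 4 3)
  after r: (1 2 4 5 3)
  after f': (1 3 2)
  after f': (1 5 4)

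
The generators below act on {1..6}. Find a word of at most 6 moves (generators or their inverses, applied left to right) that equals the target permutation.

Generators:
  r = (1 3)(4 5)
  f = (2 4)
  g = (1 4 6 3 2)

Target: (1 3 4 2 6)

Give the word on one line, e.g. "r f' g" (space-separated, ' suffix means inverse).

g' g' f' f'

  after g': (1 2 3 6 4)
  after g': (1 3 4 2 6)
  after f': (1 3 2 6)
  after f': (1 3 4 2 6)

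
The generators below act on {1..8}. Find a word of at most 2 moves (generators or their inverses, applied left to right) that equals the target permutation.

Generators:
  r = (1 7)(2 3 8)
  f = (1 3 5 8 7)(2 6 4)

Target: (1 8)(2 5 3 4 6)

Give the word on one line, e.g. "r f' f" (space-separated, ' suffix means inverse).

  after r': (1 7)(2 8 3)
  after f': (1 8)(2 5 3 4 6)

r' f'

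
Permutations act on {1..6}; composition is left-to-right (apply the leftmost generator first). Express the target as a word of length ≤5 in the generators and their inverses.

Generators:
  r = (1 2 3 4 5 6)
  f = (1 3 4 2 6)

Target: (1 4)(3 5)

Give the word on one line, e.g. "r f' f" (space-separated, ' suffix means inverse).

  after r: (1 2 3 4 5 6)
  after r: (1 3 5)(2 4 6)
  after f: (1 4)(3 5)

r r f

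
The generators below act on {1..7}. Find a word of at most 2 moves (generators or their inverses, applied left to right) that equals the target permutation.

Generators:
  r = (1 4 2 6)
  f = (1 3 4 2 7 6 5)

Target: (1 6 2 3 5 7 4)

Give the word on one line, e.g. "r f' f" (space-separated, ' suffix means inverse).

  after f': (1 5 6 7 2 4 3)
  after f': (1 6 2 3 5 7 4)

f' f'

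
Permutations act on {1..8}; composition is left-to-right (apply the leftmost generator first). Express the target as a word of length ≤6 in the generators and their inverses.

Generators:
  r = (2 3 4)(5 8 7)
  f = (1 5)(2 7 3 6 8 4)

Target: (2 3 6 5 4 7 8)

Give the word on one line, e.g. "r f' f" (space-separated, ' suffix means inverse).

  after r: (2 3 4)(5 8 7)
  after f': (1 5 6 3 8 2 7)
  after f': (3 6 7 5)(4 8)
  after r: (2 3 6 5 4 7 8)

r f' f' r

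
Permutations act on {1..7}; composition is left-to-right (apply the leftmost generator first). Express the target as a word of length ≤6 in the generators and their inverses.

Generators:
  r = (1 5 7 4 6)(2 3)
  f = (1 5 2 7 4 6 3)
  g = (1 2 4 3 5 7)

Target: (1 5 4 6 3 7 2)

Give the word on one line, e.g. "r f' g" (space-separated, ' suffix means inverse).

g' r' f' g' g'

  after g': (1 7 5 3 4 2)
  after r': (1 5 2 6 4 3 7)
  after f': (2 4 6 7 3)
  after g': (1 7 4 6 5 3)
  after g': (1 5 4 6 3 7 2)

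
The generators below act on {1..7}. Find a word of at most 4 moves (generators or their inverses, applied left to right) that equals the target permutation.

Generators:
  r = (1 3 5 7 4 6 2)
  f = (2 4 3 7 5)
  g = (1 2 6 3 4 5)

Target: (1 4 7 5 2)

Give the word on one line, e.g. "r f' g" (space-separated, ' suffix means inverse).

  after g': (1 5 4 3 6 2)
  after f': (1 7 3 6 5 2)
  after r': (1 5 6 3 4 7)
  after g': (1 4 7 5 2)

g' f' r' g'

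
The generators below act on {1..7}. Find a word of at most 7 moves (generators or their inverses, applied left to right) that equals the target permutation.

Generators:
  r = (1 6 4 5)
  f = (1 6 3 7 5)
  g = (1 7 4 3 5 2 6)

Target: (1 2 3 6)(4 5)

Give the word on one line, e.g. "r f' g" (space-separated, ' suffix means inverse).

g r f g r

  after g: (1 7 4 3 5 2 6)
  after r: (1 7 5 2 4 3)
  after f: (1 5 2 4 7)(3 6)
  after g: (1 2 3)(5 6)
  after r: (1 2 3 6)(4 5)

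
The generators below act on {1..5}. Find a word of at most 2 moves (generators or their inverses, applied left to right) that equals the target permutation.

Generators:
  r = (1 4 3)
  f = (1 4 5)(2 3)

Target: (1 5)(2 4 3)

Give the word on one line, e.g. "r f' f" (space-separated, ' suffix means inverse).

  after f': (1 5 4)(2 3)
  after r': (1 5)(2 4 3)

f' r'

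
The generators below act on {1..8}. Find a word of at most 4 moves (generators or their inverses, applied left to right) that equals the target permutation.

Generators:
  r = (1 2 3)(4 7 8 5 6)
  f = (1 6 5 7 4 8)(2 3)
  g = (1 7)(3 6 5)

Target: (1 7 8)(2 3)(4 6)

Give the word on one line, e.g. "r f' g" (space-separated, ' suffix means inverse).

f r' r' r'

  after f: (1 6 5 7 4 8)(2 3)
  after r': (1 5 4 7 6 8 3)
  after r': (1 8 2)(5 6 7)
  after r': (1 7 8)(2 3)(4 6)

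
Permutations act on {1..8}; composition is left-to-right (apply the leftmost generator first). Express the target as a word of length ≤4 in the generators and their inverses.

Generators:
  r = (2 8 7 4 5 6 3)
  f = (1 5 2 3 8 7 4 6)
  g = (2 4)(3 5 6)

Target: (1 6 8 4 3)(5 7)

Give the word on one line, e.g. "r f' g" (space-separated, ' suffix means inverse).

  after g: (2 4)(3 5 6)
  after g: (3 6 5)
  after f: (1 5 8 7 4 6 2 3)
  after r: (1 6 8 4 3)(5 7)

g g f r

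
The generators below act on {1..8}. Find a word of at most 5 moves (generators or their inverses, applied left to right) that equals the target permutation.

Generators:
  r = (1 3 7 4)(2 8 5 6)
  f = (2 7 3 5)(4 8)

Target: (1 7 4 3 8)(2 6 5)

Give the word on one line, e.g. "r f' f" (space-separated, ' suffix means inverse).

  after f': (2 5 3 7)(4 8)
  after r: (1 3 4 5 7 8)(2 6)
  after f': (1 7 4 3 8)(2 6 5)

f' r f'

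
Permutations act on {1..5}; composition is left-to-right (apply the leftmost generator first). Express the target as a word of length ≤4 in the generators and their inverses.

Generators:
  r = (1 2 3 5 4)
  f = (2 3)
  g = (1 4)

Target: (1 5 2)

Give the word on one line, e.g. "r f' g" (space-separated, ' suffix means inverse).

g' r' f'

  after g': (1 4)
  after r': (1 5 3 2)
  after f': (1 5 2)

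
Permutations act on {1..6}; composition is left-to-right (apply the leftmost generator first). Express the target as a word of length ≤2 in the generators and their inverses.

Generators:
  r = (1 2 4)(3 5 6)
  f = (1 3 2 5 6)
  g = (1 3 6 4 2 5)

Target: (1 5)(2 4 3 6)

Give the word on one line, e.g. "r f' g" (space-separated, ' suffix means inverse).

r f

  after r: (1 2 4)(3 5 6)
  after f: (1 5)(2 4 3 6)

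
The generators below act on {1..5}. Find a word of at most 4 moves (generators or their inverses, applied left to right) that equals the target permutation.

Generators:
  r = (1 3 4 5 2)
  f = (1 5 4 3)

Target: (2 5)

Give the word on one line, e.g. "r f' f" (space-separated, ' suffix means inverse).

f' r'

  after f': (1 3 4 5)
  after r': (2 5)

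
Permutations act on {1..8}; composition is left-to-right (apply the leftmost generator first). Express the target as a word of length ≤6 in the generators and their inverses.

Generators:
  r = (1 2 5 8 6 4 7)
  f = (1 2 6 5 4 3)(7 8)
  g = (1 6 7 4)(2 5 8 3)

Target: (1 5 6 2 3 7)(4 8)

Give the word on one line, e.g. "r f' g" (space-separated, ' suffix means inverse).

f' r f' f'

  after f': (1 3 4 5 6 2)(7 8)
  after r: (1 3 7 6 5 4 8)
  after f': (1 4 7 2)(3 8)
  after f': (1 5 6 2 3 7)(4 8)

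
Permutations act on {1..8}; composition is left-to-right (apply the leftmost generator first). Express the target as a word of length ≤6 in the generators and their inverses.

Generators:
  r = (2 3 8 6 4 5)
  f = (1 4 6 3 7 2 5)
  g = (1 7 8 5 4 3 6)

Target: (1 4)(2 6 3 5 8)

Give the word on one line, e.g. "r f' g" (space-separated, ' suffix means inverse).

  after g: (1 7 8 5 4 3 6)
  after g: (1 8 4 6 7 5 3)
  after r: (1 6 7 2 3)(5 8)
  after f': (1 4)(2 6 3 5 8)

g g r f'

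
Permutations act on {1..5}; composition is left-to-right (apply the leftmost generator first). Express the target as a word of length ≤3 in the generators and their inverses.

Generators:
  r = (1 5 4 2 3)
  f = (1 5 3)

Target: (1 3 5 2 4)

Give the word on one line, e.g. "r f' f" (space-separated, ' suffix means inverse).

f r' f'

  after f: (1 5 3)
  after r': (2 4 5)
  after f': (1 3 5 2 4)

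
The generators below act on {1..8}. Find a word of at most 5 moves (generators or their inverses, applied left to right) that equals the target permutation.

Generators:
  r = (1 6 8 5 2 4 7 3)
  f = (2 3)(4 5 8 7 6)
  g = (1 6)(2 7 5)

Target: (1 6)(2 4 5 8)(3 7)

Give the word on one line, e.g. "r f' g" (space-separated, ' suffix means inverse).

  after g: (1 6)(2 7 5)
  after f': (1 7 4 6)(2 8 5 3)
  after f': (1 8 4 7 6)(2 5)
  after g': (1 8 4 2 7)
  after r': (1 6)(2 4 5 8)(3 7)

g f' f' g' r'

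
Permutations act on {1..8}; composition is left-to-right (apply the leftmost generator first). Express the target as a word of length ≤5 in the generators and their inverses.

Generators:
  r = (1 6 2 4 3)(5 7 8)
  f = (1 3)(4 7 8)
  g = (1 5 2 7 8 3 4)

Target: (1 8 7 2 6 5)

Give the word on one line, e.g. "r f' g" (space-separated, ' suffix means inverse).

r' g f'

  after r': (1 3 4 2 6)(5 8 7)
  after g: (1 4 7 2 6 5 3)
  after f': (1 8 7 2 6 5)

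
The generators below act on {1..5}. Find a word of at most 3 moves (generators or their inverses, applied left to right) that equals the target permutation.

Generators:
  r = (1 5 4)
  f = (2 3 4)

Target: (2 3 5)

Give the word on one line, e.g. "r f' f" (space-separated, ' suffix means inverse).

  after r: (1 5 4)
  after f: (1 5 2 3 4)
  after r': (2 3 5)

r f r'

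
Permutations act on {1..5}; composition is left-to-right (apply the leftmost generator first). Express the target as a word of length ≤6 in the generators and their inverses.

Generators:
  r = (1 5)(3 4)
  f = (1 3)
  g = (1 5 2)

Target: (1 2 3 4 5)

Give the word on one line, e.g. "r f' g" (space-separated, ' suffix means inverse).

r f' g f

  after r: (1 5)(3 4)
  after f': (1 5 3 4)
  after g: (1 2)(3 4 5)
  after f: (1 2 3 4 5)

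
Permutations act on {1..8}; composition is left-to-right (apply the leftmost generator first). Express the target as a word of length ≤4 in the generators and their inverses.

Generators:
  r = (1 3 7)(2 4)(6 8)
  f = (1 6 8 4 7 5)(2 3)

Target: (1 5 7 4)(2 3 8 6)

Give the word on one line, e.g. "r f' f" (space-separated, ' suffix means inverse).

r' f r'

  after r': (1 7 3)(2 4)(6 8)
  after f: (1 5)(2 7)(3 6 4)
  after r': (1 5 7 4)(2 3 8 6)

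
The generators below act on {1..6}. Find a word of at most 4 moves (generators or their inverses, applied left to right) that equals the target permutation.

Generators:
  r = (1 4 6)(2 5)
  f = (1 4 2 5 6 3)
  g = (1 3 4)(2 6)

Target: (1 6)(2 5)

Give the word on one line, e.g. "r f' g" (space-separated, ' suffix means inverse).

  after g: (1 3 4)(2 6)
  after g: (1 4 3)
  after f: (1 2 5 6 3 4)
  after g': (1 6)(2 5)

g g f g'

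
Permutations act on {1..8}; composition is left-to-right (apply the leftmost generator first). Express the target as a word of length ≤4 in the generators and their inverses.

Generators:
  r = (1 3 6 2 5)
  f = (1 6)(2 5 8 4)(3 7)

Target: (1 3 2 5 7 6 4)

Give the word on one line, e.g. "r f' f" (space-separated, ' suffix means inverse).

r f r' f'

  after r: (1 3 6 2 5)
  after f: (1 7 3)(2 8 4)(5 6)
  after r': (1 7)(2 8 4 6)(3 5)
  after f': (1 3 2 5 7 6 4)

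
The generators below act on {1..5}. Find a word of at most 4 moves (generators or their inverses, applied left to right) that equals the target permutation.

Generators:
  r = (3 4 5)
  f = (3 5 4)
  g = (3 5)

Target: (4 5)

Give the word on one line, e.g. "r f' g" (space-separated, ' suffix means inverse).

  after f': (3 4 5)
  after f': (3 5 4)
  after g': (4 5)

f' f' g'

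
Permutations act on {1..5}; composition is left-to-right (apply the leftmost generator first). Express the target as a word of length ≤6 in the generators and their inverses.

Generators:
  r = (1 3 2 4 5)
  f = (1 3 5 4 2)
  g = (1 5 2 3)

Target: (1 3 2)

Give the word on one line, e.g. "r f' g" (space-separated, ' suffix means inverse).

  after g: (1 5 2 3)
  after f': (1 3 2)(4 5)
  after g: (2 5 4)
  after r: (1 3 2)

g f' g r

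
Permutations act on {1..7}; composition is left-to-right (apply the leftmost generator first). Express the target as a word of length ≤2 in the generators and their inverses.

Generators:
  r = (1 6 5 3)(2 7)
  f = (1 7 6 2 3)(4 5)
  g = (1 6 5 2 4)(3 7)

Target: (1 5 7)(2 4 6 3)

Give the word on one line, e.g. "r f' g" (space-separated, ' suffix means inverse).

g r

  after g: (1 6 5 2 4)(3 7)
  after r: (1 5 7)(2 4 6 3)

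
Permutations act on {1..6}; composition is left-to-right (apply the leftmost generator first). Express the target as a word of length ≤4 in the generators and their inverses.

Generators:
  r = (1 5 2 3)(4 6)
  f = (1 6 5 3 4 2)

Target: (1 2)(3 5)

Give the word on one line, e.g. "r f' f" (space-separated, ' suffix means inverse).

  after r': (1 3 2 5)(4 6)
  after r': (1 2)(3 5)

r' r'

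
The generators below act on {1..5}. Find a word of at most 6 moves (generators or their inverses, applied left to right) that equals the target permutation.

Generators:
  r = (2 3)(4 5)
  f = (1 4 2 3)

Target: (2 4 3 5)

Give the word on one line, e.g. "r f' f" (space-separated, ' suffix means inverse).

f r' f r f'

  after f: (1 4 2 3)
  after r': (1 5 4 3)
  after f: (1 5 2 3 4)
  after r: (1 4)(3 5)
  after f': (2 4 3 5)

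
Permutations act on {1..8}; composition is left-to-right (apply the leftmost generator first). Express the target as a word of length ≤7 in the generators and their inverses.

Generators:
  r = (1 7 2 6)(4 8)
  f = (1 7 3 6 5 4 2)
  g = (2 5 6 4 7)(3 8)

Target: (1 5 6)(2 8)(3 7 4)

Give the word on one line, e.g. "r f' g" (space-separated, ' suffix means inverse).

r' f r g f

  after r': (1 6 2 7)(4 8)
  after f: (1 5 4 8 2 3 6)
  after r: (1 5 8 6 7 2 3)
  after g: (1 6 2 8 4 7 5 3)
  after f: (1 5 6)(2 8)(3 7 4)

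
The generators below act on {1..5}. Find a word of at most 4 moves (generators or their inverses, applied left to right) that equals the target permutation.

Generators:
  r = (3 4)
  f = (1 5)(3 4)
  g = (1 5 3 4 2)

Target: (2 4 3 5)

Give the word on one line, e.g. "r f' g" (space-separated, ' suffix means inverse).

  after f: (1 5)(3 4)
  after r: (1 5)
  after g': (2 4 3 5)

f r g'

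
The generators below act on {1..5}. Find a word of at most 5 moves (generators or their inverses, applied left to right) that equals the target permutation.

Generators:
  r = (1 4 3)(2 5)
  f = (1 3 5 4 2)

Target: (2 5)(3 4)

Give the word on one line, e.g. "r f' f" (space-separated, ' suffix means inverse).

f r f r

  after f: (1 3 5 4 2)
  after r: (2 4 5 3)
  after f: (1 3)
  after r: (2 5)(3 4)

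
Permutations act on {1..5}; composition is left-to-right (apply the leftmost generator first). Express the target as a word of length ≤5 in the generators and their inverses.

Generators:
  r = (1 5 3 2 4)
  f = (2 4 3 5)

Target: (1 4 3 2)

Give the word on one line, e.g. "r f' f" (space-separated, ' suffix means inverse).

  after f: (2 4 3 5)
  after r: (1 5 4 2)
  after f': (1 3 4 5 2)
  after f': (1 4 3 2)

f r f' f'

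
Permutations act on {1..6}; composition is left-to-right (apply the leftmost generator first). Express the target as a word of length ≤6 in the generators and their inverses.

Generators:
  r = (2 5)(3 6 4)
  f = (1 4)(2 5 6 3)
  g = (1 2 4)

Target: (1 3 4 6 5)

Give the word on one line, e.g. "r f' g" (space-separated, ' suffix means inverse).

r' f r g g

  after r': (2 5)(3 4 6)
  after f: (1 4 3)(2 6)
  after r: (1 3)(2 4 6 5)
  after g: (1 3 2)(4 6 5)
  after g: (1 3 4 6 5)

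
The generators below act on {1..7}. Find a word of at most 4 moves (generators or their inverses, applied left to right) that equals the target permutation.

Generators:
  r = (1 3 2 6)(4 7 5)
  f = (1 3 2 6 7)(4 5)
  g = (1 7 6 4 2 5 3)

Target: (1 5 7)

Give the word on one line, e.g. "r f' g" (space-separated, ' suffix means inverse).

  after f': (1 7 6 2 3)(4 5)
  after r: (1 5 7)

f' r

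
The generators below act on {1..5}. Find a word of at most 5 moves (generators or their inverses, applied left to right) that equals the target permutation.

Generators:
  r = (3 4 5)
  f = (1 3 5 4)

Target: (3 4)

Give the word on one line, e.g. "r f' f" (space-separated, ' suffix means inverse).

r' f r' f f

  after r': (3 5 4)
  after f: (1 3 4 5)
  after r': (1 5)
  after f: (1 4)(3 5)
  after f: (3 4)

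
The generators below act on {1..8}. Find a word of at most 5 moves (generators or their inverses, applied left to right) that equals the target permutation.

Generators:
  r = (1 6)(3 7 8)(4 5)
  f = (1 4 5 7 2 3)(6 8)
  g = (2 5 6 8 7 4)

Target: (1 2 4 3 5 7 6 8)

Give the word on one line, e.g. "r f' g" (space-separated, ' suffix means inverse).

  after g': (2 4 7 8 6 5)
  after r': (1 6 4 3 8)(2 5)
  after g': (1 5 4 3 6 7 8)
  after g': (1 2 4 3 5 7 6 8)

g' r' g' g'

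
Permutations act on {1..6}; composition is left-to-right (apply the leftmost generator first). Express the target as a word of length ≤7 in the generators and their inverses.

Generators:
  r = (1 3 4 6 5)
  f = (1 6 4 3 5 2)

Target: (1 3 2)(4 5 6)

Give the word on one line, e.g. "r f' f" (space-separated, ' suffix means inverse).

  after r': (1 5 6 4 3)
  after f: (1 2)(3 6)(4 5)
  after r: (1 2 3 5 6 4)
  after f: (2 5 4 6 3)
  after r: (1 3 2)(4 5 6)

r' f r f r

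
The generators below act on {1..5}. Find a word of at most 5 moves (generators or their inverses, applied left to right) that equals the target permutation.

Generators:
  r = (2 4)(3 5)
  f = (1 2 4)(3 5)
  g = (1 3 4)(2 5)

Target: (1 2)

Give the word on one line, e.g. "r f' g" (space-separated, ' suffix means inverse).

r' f r' r'

  after r': (2 4)(3 5)
  after f: (1 2)
  after r': (1 4 2)(3 5)
  after r': (1 2)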